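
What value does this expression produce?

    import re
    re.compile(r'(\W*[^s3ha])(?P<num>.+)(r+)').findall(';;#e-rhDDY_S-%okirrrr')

[(';;#e', '-rhDDY_S-%okirrr', 'r')]

Pattern: zero or more of a non-word character, then any character except [s3ha] (captured); then one or more of any character (captured as 'num'); then one or more of a literal 'r' (captured).
Walking the string: at [0:21] match ';;#e-rhDDY_S-%okirrrr', groups = (';;#e', '-rhDDY_S-%okirrr', 'r').
`findall` packs the 3 group values into a tuple for every match.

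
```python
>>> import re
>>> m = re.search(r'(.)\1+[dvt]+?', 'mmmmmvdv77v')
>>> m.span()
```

`\1` has to match the exact text group 1 already captured.
`re.search` scans for the first position where the pattern succeeds.
The match spans [0:6] → 'mmmmmv'.
Captured: group 1 = 'm'.

(0, 6)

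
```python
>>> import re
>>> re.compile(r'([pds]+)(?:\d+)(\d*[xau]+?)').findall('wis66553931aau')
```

The pattern matches one or more of one of [pds] (captured); then one or more of a digit (non-capturing group); then zero or more of a digit, then one or more of one of [xau] (lazy) (captured).
A `+?`/`*?`/`{m,n}?` starts at its minimum and grows only as far as needed for what follows to match.
Matches: at [2:12] match 's66553931a', groups = ('s', 'a').
With 2 capturing groups, `findall` returns a 2-tuple per match.

[('s', 'a')]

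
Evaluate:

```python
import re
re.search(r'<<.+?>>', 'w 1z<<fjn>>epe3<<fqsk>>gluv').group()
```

The match spans [4:11] → '<<fjn>>'.

'<<fjn>>'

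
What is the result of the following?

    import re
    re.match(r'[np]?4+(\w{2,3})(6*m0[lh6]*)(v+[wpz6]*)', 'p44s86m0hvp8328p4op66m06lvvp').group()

This matches optionally one of [np]; then one or more of a literal '4'; then 2 to 3 of a word character (captured); then zero or more of a literal '6', then the literal 'm0', then zero or more of one of [lh6] (captured); then one or more of a literal 'v', then zero or more of one of [wpz6] (captured).
`match` is anchored at position 0; if the pattern doesn't fit there, it returns None.
The match spans [0:11] → 'p44s86m0hvp'.
Captured: group 1 = 's86', group 2 = 'm0h', group 3 = 'vp'.

'p44s86m0hvp'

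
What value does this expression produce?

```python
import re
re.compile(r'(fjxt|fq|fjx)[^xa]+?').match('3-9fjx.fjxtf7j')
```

None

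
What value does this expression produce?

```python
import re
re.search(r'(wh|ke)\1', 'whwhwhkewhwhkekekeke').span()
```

`\1` is not a pattern — it's the concrete string captured by group 1, re-applied verbatim.
Unlike `match`, `search` isn't anchored — it looks for the pattern anywhere in the string.
The match spans [0:4] → 'whwh'.
Captured: group 1 = 'wh'.

(0, 4)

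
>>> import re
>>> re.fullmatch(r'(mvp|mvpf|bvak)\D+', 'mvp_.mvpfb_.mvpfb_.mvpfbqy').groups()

`re.fullmatch` is like wrapping the pattern in `^…$` (in single-line mode).
The match spans [0:26] → 'mvp_.mvpfb_.mvpfb_.mvpfbqy'.
Captured: group 1 = 'mvp'.

('mvp',)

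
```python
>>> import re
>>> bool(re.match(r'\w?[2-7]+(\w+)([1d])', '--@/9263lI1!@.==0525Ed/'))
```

`match` is anchored at position 0; if the pattern doesn't fit there, it returns None.
Here position 0 doesn't satisfy it, so the call returns None, and `bool(None)` is False.

False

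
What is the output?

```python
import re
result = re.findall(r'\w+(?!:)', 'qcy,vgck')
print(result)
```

The negative lookahead/lookbehind blocks any match where the forbidden context is present.
Matches: at [0:3] → 'qcy'; at [4:8] → 'vgck'.
With no groups in the pattern, `findall` gives back each whole match — 2 here.

['qcy', 'vgck']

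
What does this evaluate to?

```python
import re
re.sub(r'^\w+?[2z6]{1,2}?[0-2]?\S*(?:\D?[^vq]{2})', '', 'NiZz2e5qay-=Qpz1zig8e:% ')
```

Every occurrence is swapped for ''.

''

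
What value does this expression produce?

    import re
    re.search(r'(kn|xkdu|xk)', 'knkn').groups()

('kn',)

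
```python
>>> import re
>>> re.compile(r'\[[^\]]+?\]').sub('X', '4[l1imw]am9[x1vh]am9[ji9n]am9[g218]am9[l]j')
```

'4Xam9Xam9Xam9Xam9Xj'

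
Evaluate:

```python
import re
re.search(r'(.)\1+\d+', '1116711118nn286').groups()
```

A backreference is literal: `\1` must see the identical characters the first group matched.
`re.search` tries every starting position until one works.
The match spans [0:10] → '1116711118'.
Captured: group 1 = '1'.

('1',)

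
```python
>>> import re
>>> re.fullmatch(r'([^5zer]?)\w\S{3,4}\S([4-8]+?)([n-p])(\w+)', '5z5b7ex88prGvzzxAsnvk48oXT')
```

None

Pattern: optionally any character except [5zer] (captured); then a word character, then 3 to 4 of a non-whitespace character, then a non-whitespace character; then one or more of a character in [4-8] (lazy) (captured); then a character in [n-p] (captured); then one or more of a word character (captured).
`fullmatch` succeeds only if the pattern covers the string from start to end.
Here the pattern can't cover the whole string, so the call returns None.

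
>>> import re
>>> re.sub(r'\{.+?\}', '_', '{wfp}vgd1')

Every occurrence is swapped for '_'.

'_vgd1'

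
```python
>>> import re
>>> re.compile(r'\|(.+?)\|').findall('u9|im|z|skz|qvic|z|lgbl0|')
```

['im', 'skz', 'z']

With the lazy modifier that quantifier settles for the fewest repetitions that let the rest of the pattern succeed (the atoms after it are unaffected and can still be greedy).
Walking the string: at [2:6] match '|im|', group 1 = 'im'; at [7:12] match '|skz|', group 1 = 'skz'; at [16:19] match '|z|', group 1 = 'z'.
Because there's exactly one group, `findall` drops the full match and keeps group 1 from each hit.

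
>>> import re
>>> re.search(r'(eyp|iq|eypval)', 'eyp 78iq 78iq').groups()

('eyp',)

The match spans [0:3] → 'eyp'.
Captured: group 1 = 'eyp'.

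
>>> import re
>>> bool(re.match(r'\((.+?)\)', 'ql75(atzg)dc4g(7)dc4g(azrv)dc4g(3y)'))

With `match`, the pattern is implicitly anchored at the beginning.
Here the string doesn't start with a match, so the call returns None, and `bool(None)` is False.

False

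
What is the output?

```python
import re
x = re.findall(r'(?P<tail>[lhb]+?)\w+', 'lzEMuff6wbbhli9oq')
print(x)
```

['l']

One capturing group, so `findall` returns just the captured substring from the one match — 1 in all.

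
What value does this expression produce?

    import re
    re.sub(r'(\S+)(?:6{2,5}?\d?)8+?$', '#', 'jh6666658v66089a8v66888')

Pattern: one or more of a non-whitespace character (captured); then 2 to 5 of a literal '6' (lazy), then optionally a digit (non-capturing group); then one or more of a literal '8' (lazy); then anchored at the end.
Matches: at [0:23] → 'jh6666658v66089a8v66888'.
Every occurrence is swapped for '#'.

'#'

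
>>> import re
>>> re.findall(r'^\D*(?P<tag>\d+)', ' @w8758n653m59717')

['8758']

This matches anchored at the start of the string; then zero or more of a non-digit; then one or more of a digit (captured as 'tag').
With a single group, `findall` returns only what that group captured — 1 item.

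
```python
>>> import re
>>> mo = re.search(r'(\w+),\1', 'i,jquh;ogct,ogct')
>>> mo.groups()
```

('ogct',)

The match spans [7:16] → 'ogct,ogct'.
Captured: group 1 = 'ogct'.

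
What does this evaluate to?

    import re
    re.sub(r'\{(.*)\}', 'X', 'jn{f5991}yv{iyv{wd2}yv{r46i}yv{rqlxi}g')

'jnXg'

Every occurrence is swapped for 'X'.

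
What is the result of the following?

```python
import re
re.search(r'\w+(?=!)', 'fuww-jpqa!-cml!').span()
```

(5, 9)

The positive lookaround only admits positions where the adjacent text matches; those characters stay outside the span.
The match spans [5:9] → 'jpqa'.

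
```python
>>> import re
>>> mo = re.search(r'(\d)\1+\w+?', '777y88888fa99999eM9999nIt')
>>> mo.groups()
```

('7',)

A backreference is literal: `\1` must see the identical characters the first group matched.
`re.search` tries every starting position until one works.
The match spans [0:4] → '777y'.
Captured: group 1 = '7'.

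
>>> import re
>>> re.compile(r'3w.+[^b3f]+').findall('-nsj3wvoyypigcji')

['3wvoyypigcji']

This matches the literal '3w', then one or more of any character; then one or more of any character except [b3f].
Walking the string: at [4:16] → '3wvoyypigcji'.
No capturing groups, so `findall` returns the 1 full match string.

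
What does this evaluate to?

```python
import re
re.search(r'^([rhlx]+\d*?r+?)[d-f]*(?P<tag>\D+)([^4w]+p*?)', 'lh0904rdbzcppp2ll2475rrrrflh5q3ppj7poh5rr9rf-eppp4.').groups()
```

('lh0904r', 'bzcppp', '2ll2')

This matches anchored at the start of the string; then one or more of one of [rhlx], then zero or more of a digit (lazy), then one or more of a literal 'r' (lazy) (captured); then zero or more of a character in [d-f]; then one or more of a non-digit (captured as 'tag'); then one or more of any character except [4w], then zero or more of the literal 'p' (lazy) (captured).
`re.search` scans for the first position where the pattern succeeds.
The match spans [0:18] → 'lh0904rdbzcppp2ll2'.
Captured: group 1 = 'lh0904r', group 2 = 'bzcppp', group 3 = '2ll2'.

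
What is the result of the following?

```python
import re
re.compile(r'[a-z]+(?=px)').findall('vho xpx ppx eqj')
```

['x', 'p']

Because the assertion is zero-width, the text it checks is not consumed and won't appear in the result.
Walking the string: at [4:5] → 'x'; at [8:9] → 'p'.
With no groups in the pattern, `findall` gives back each whole match — 2 here.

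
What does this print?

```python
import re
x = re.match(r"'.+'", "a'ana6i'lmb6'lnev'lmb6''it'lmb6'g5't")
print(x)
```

None

`re.match` won't scan ahead — the pattern has to work from the very first character.
Here position 0 doesn't satisfy it, so the call returns None.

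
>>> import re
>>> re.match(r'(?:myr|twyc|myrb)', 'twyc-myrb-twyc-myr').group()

'twyc'

With `match`, the pattern is implicitly anchored at the beginning.
The match spans [0:4] → 'twyc'.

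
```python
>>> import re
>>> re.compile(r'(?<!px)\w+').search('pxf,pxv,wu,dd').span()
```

(0, 3)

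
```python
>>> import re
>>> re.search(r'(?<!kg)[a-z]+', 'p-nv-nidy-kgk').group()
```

'p'

The negative lookaround is zero-width — it rules out positions where the adjacent text would match, without consuming anything.
`re.search` scans for the first position where the pattern succeeds.
The match spans [0:1] → 'p'.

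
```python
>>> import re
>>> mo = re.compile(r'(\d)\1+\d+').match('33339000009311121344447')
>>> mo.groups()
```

The match spans [0:23] → '33339000009311121344447'.
Captured: group 1 = '3'.

('3',)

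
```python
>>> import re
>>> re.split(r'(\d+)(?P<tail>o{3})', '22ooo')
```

Pattern: one or more of a digit (captured); then exactly 3 of a literal 'o' (captured as 'tail').
Matches to split on: at [0:5] → '22ooo'.
Because the pattern has a capturing group, `split` also inserts each captured text between the pieces.

['', '22', 'ooo', '']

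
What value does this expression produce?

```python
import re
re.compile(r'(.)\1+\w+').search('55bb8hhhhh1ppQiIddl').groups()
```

('5',)

The match spans [0:19] → '55bb8hhhhh1ppQiIddl'.
Captured: group 1 = '5'.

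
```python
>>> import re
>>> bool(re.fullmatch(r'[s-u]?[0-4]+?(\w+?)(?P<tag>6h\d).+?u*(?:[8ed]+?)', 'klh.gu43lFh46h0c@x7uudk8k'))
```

For `fullmatch`, every character of the input must be accounted for by the pattern.
Here the pattern can't cover the whole string, so the call returns None, and `bool(None)` is False.

False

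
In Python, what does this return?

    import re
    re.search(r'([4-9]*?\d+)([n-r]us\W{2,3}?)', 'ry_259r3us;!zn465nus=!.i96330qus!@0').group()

The pattern matches zero or more of a character in [4-9] (lazy), then one or more of a digit (captured); then a character in [n-r], then the literal 'us', then 2 to 3 of a non-word character (lazy) (captured).
The `?` after the quantifier makes it lazy — it takes as little as possible before letting the rest of the pattern try.
`re.search` tries every starting position until one works.
The match spans [14:22] → '465nus=!'.
Captured: group 1 = '465', group 2 = 'nus=!'.

'465nus=!'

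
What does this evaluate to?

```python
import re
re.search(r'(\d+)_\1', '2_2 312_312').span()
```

(0, 3)

`\1` has to match the exact text group 1 already captured.
`re.search` tries every starting position until one works.
The match spans [0:3] → '2_2'.
Captured: group 1 = '2'.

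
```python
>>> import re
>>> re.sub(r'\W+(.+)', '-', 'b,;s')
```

'b-'

The pattern matches one or more of a non-word character; then one or more of any character (captured).
Matches: at [1:4] → ',;s'.
Each match is replaced by '-'.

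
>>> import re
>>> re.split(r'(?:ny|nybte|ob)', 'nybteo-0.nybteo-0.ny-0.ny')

['', 'bteo-0.', 'bteo-0.', '-0.', '']

Branches in `(...|...)` are attempted left-to-right; the first branch that allows the whole pattern to succeed is taken.
Splitting on the pattern gives 5 pieces.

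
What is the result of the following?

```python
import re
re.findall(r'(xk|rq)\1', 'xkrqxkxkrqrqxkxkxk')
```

After group 1 captures some text, `\1` only succeeds where that same text appears again.
`findall` collects group 1 from each match (3 total).

['xk', 'rq', 'xk']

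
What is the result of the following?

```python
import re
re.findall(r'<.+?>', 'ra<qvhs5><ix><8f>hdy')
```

`findall` yields the raw match text (3 of them) because the pattern has no groups.

['<qvhs5>', '<ix>', '<8f>']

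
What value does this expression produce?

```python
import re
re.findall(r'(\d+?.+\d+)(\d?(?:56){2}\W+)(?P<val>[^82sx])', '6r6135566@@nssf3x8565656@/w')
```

The pattern matches one or more of a digit (lazy), then one or more of any character, then one or more of a digit (captured); then optionally a digit, then the literal '56' repeated 2 times, then one or more of a non-word character (captured); then any character except [82sx] (captured as 'val').
3 groups means the one result is a tuple of 3 captured strings — 1 here.

[('6r6135566@@nssf3x856', '5656@/', 'w')]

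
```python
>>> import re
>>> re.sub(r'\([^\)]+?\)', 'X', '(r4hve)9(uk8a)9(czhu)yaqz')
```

Each match is replaced by 'X'.

'X9X9Xyaqz'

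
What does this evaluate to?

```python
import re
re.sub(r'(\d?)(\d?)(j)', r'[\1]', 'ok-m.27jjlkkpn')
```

`\1` in the replacement pulls in group 1's text for each match.

'ok-m.[2][]lkkpn'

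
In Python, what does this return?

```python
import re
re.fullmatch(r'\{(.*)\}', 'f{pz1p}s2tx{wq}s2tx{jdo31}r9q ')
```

`fullmatch` succeeds only if the pattern covers the string from start to end.
Here the string isn't matched end-to-end, so the call returns None.

None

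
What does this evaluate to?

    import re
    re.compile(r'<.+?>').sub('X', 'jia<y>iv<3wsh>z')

Lazy quantifiers expand one character at a time until the remainder of the pattern can match.
`sub` substitutes 'X' at each match site.

'jiaXivXz'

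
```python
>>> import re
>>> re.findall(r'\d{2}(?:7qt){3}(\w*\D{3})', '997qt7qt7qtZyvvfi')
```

['Zyvvfi']

The pattern matches exactly 2 of a digit, then the literal '7qt' repeated 3 times; then zero or more of a word character, then exactly 3 of a non-digit (captured).
Scanning left to right: at [0:17] match '997qt7qt7qtZyvvfi', group 1 = 'Zyvvfi'.
With a single group, `findall` returns only what that group captured — 1 item.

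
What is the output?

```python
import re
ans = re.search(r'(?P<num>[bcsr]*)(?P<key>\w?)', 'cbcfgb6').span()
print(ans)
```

(0, 4)

The match spans [0:4] → 'cbcf'.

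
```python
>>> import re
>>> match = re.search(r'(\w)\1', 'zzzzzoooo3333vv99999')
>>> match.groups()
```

('z',)

The match spans [0:2] → 'zz'.
Captured: group 1 = 'z'.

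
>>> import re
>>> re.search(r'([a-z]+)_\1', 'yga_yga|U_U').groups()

`\1` has to match the exact text group 1 already captured.
`re.search` scans for the first position where the pattern succeeds.
The match spans [0:7] → 'yga_yga'.
Captured: group 1 = 'yga'.

('yga',)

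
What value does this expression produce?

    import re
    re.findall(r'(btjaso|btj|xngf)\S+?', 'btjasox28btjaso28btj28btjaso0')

['btjaso', 'btjaso', 'btj', 'btjaso']

Branches in `(...|...)` are attempted left-to-right; the first branch that allows the whole pattern to succeed is taken.
Scanning left to right: at [0:7] match 'btjasox', group 1 = 'btjaso'; at [9:16] match 'btjaso2', group 1 = 'btjaso'; at [17:21] match 'btj2', group 1 = 'btj'; at [22:29] match 'btjaso0', group 1 = 'btjaso'.
Because there's exactly one group, `findall` drops the full match and keeps group 1 from each hit.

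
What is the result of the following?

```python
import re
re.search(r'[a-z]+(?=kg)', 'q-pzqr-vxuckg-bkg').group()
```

'vxuc'

Lookahead/lookbehind check context without consuming it, so the matched span excludes the asserted characters.
The match spans [7:11] → 'vxuc'.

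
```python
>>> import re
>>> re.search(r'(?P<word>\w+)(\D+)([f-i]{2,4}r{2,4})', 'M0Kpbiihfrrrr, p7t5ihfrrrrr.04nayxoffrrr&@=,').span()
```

(0, 13)

This matches one or more of a word character (captured as 'word'); then one or more of a non-digit (captured); then 2 to 4 of a character in [f-i], then 2 to 4 of the literal 'r' (captured).
Unlike `match`, `search` isn't anchored — it looks for the pattern anywhere in the string.
The match spans [0:13] → 'M0Kpbiihfrrrr'.
Captured: group 1 = 'M0Kpbi', group 2 = 'i', group 3 = 'hfrrrr'.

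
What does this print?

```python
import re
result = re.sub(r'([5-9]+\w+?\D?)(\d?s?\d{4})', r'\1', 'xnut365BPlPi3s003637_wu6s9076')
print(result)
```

xnut365BPlPi37_wu

Pattern: one or more of a character in [5-9], then one or more of a word character (lazy), then optionally a non-digit (captured); then optionally a digit, then optionally the literal 's', then exactly 4 of a digit (captured).
Matches: at [5:18] → '65BPlPi3s0036'; at [19:29] → '7_wu6s9076'.
The replacement refers to a captured group, so each match is rewritten using its own captured text.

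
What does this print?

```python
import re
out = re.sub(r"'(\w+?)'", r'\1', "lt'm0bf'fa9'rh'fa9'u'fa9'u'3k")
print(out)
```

Matches: at [2:8] → "'m0bf'"; at [11:15] → "'rh'"; at [18:21] → "'u'"; at [24:27] → "'u'".
Each match is replaced using the text its own group 1 captured.

ltm0bffa9rhfa9ufa9u3k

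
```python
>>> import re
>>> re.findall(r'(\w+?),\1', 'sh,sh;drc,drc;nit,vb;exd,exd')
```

The backreference `\1` re-matches whatever the first group consumed, character for character.
`findall` collects group 1 from each match (3 total).

['sh', 'drc', 'exd']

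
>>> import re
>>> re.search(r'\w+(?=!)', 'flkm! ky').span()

(0, 4)

Because the assertion is zero-width, the text it checks is not consumed and won't appear in the result.
The match spans [0:4] → 'flkm'.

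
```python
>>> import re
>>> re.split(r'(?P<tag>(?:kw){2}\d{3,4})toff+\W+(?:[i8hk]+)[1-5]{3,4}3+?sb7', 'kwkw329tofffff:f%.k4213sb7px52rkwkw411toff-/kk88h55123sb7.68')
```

This matches the literal 'kw' repeated 2 times, then 3 to 4 of a digit (captured as 'tag'); then the literal 'tof', then one or more of the literal 'f', then one or more of a non-word character; then one or more of one of [i8hk] (non-capturing group); then 3 to 4 of a character in [1-5], then one or more of the literal '3' (lazy), then the literal 'sb7'.
Matches to split on: at [31:57] → 'kwkw411toff-/kk88h55123sb7'.
`re.split` interleaves the captured-group text with the surrounding fragments.

['kwkw329tofffff:f%.k4213sb7px52r', 'kwkw411', '.68']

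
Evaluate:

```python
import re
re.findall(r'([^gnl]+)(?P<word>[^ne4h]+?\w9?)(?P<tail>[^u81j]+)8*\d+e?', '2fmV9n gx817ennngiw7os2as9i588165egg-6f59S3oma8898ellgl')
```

The `?` after the quantifier makes it lazy — it takes as little as possible before letting the rest of the pattern try.
With 3 capturing groups, `findall` returns a 3-tuple per match.

[('2fmV', '9n', ' gx'), ('iw7os2as9i588165e', 'gg', '-6f59S3oma')]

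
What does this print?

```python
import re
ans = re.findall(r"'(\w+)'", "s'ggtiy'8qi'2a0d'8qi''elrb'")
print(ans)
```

Scanning left to right: at [1:8] match "'ggtiy'", group 1 = 'ggtiy'; at [11:17] match "'2a0d'", group 1 = '2a0d'; at [21:27] match "'elrb'", group 1 = 'elrb'.
`findall` collects group 1 from each match (3 total).

['ggtiy', '2a0d', 'elrb']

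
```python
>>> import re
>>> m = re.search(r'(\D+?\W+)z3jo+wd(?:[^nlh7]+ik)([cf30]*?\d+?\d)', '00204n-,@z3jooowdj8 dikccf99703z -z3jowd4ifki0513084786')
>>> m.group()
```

'n-,@z3jooowdj8 dikccf99'

The pattern matches one or more of a non-digit (lazy), then one or more of a non-word character (captured); then the literal 'z3j', then one or more of the literal 'o', then the literal 'wd'; then one or more of any character except [nlh7], then the literal 'ik' (non-capturing group); then zero or more of one of [cf30] (lazy), then one or more of a digit (lazy), then a digit (captured).
Lazy quantifiers expand one character at a time until the remainder of the pattern can match.
`search` walks the string left to right and returns the first match it finds.
The match spans [5:28] → 'n-,@z3jooowdj8 dikccf99'.
Captured: group 1 = 'n-,@', group 2 = 'ccf99'.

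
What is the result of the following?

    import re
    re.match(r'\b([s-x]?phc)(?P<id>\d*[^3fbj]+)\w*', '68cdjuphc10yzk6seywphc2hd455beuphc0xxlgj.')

`re.match` won't scan ahead — the pattern has to work from the very first character.
Here the string doesn't start with a match, so the call returns None.

None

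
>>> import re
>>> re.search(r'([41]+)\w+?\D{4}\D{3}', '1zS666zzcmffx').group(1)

'1'

The match spans [0:13] → '1zS666zzcmffx'.
Captured: group 1 = '1'.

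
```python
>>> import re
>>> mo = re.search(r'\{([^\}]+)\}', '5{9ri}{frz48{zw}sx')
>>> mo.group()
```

'{9ri}'

The match spans [1:6] → '{9ri}'.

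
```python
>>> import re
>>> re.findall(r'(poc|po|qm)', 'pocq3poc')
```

['poc', 'poc']

Alternation tries branches left to right and keeps the first one that lets the overall match succeed at that position.
One capturing group, so `findall` returns just the captured substring from each match — 2 in all.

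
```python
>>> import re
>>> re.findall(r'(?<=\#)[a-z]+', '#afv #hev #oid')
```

['afv', 'hev', 'oid']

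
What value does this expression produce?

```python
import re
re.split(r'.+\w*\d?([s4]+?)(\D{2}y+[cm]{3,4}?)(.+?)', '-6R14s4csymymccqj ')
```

Pattern: one or more of any character; then zero or more of a word character, then optionally a digit; then one or more of one of [s4] (lazy) (captured); then exactly 2 of a non-digit, then one or more of a literal 'y', then 3 to 4 of one of [cm] (lazy) (captured); then one or more of any character (lazy) (captured).
With the lazy modifier that quantifier settles for the fewest repetitions that let the rest of the pattern succeed (the atoms after it are unaffected and can still be greedy).
Matches to split on: at [0:16] → '-6R14s4csymymccq'.
Because the pattern has a capturing group, `split` also inserts each captured text between the pieces.

['', 's', 'ymymcc', 'q', 'j ']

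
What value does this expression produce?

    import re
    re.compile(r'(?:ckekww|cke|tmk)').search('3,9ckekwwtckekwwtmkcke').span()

(3, 9)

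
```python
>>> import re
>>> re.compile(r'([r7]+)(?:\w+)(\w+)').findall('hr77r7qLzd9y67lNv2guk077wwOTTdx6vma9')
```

[('r77r7', '9')]

The pattern matches one or more of one of [r7] (captured); then one or more of a word character (non-capturing group); then one or more of a word character (captured).
Walking the string: at [1:36] match 'r77r7qLzd9y67lNv2guk077wwOTTdx6vma9', groups = ('r77r7', '9').
With 2 capturing groups, `findall` returns a 2-tuple per match.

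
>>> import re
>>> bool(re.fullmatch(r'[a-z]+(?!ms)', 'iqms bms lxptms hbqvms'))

False

The negative lookahead/lookbehind blocks any match where the forbidden context is present.
`fullmatch` succeeds only if the pattern covers the string from start to end.
Here there's no way to consume every character, so the call returns None, and `bool(None)` is False.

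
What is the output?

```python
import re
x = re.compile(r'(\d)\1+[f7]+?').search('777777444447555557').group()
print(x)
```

777777

A backreference is literal: `\1` must see the identical characters the first group matched.
`search` walks the string left to right and returns the first match it finds.
The match spans [0:6] → '777777'.
Captured: group 1 = '7'.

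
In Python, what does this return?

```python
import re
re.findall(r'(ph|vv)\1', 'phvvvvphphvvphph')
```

['vv', 'ph', 'ph']

`\1` is not a pattern — it's the concrete string captured by group 1, re-applied verbatim.
One capturing group, so `findall` returns just the captured substring from each match — 3 in all.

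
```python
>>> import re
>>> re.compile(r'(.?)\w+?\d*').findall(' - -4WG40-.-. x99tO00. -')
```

A non-greedy quantifier consumes as few characters as it can — just enough that the remainder of the pattern still matches from where it stops; whatever follows it matches normally.
With a single group, `findall` returns only what that group captured — 4 items.

['-', 'W', ' ', 't']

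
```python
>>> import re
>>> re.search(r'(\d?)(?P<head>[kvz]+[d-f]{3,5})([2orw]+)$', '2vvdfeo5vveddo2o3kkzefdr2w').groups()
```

The pattern matches optionally a digit (captured); then one or more of one of [kvz], then 3 to 5 of a character in [d-f] (captured as 'head'); then one or more of one of [2orw] (captured); then anchored at the end.
Unlike `match`, `search` isn't anchored — it looks for the pattern anywhere in the string.
The match spans [16:26] → '3kkzefdr2w'.
Captured: group 1 = '3', group 2 = 'kkzefd', group 3 = 'r2w'.

('3', 'kkzefd', 'r2w')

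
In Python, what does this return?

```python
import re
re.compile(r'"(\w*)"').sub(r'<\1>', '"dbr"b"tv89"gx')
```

'<dbr>b<tv89>gx'

Matches: at [0:5] → '"dbr"'; at [6:12] → '"tv89"'.
Each match is replaced using the text its own group 1 captured.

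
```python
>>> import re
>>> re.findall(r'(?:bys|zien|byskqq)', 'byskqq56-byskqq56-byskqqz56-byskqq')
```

Alternation isn't longest-match — the leftmost alternative that fits at this position is chosen.
Walking the string: at [0:3] → 'bys'; at [9:12] → 'bys'; at [18:21] → 'bys'; at [28:31] → 'bys'.
`findall` yields the raw match text (4 of them) because the pattern has no groups.

['bys', 'bys', 'bys', 'bys']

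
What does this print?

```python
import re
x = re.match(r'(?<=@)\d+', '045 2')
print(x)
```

None

The `(?=…)`/`(?<=…)` assertion just peeks at neighbouring text; it doesn't advance the match position.
`match` is anchored at position 0; if the pattern doesn't fit there, it returns None.
Here the pattern fails at index 0, so the call returns None.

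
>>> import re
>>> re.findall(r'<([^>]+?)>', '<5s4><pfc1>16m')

['5s4', 'pfc1']

Because there's exactly one group, `findall` drops the full match and keeps group 1 from each hit.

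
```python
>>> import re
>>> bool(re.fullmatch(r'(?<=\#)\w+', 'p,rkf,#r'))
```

False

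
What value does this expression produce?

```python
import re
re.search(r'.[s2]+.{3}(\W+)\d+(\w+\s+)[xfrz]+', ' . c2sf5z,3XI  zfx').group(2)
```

'XI  '

The match spans [3:18] → 'c2sf5z,3XI  zfx'.
Captured: group 1 = ',', group 2 = 'XI  '.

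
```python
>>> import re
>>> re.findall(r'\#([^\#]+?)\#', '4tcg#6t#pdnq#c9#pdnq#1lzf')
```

['6t', 'c9']

`findall` collects group 1 from each match (2 total).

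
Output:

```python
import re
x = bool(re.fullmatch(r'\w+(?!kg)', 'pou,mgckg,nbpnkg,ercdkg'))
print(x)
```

The negative lookaround is zero-width — it rules out positions where the adjacent text would match, without consuming anything.
`fullmatch` succeeds only if the pattern covers the string from start to end.
Here there's no way to consume every character, so the call returns None, and `bool(None)` is False.

False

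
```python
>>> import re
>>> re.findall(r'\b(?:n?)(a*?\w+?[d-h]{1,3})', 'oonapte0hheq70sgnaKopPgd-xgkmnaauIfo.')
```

['oonapte', 'xg']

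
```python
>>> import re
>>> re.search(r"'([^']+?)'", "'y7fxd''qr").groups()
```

('y7fxd',)

Unlike `match`, `search` isn't anchored — it looks for the pattern anywhere in the string.
The match spans [0:7] → "'y7fxd'".
Captured: group 1 = 'y7fxd'.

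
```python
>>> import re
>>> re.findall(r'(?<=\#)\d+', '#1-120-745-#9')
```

Lookahead/lookbehind check context without consuming it, so the matched span excludes the asserted characters.
No capturing groups, so `findall` returns the 2 full match strings.

['1', '9']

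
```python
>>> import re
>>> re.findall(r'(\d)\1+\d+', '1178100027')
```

`\1` has to match the exact text group 1 already captured.
With a single group, `findall` returns only what that group captured — 1 item.

['1']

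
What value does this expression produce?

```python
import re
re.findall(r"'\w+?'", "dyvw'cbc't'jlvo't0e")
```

["'cbc'", "'jlvo'"]

With no groups in the pattern, `findall` gives back each whole match — 2 here.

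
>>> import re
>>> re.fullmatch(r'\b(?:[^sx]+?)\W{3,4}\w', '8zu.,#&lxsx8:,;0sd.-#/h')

None

This matches a word boundary (`\b`, zero-width); then one or more of any character except [sx] (lazy) (non-capturing group); then 3 to 4 of a non-word character, then a word character.
For `fullmatch`, every character of the input must be accounted for by the pattern.
Here the string isn't matched end-to-end, so the call returns None.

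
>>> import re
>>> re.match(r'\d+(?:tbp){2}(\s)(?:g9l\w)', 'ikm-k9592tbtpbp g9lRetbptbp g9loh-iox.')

None

Pattern: one or more of a digit, then the literal 'tbp' repeated 2 times; then whitespace (captured); then the literal 'g9l', then a word character (non-capturing group).
`re.match` only tries the pattern at the start of the string.
Here the pattern fails at index 0, so the call returns None.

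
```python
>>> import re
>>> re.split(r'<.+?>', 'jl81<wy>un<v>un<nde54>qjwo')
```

['jl81', 'un', 'un', 'qjwo']

A non-greedy quantifier consumes as few characters as it can — just enough that the remainder of the pattern still matches from where it stops; whatever follows it matches normally.
Matches to split on: at [4:8] → '<wy>'; at [10:13] → '<v>'; at [15:22] → '<nde54>'.
Splitting on the pattern gives 4 pieces.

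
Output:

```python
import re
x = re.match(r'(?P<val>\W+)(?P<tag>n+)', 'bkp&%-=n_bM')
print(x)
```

`re.match` won't scan ahead — the pattern has to work from the very first character.
Here the string doesn't start with a match, so the call returns None.

None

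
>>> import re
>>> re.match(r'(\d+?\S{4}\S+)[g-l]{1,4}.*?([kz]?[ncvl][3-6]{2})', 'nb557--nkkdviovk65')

`re.match` only tries the pattern at the start of the string.
Here position 0 doesn't satisfy it, so the call returns None.

None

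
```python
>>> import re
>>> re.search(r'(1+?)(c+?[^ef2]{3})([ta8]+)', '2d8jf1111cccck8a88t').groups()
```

('1111', 'cccck', '8a88t')

The match spans [5:19] → '1111cccck8a88t'.
Captured: group 1 = '1111', group 2 = 'cccck', group 3 = '8a88t'.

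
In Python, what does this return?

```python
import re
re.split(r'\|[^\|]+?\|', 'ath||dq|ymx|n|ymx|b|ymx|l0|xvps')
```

['ath|', 'ymx', 'ymx', 'ymx', 'xvps']

Matches to split on: at [4:8] → '|dq|'; at [11:14] → '|n|'; at [17:20] → '|b|'; at [23:27] → '|l0|'.
Splitting on the pattern gives 5 pieces.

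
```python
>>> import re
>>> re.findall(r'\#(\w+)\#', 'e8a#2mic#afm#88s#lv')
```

`findall` collects group 1 from each match (2 total).

['2mic', '88s']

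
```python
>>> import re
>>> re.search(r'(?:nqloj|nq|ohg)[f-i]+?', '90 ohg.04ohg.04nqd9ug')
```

None

`re.search` scans for the first position where the pattern succeeds.
Here no position works, so the call returns None.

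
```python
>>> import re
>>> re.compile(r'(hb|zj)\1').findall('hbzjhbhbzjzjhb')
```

['hb', 'zj']

After group 1 captures some text, `\1` only succeeds where that same text appears again.
One capturing group, so `findall` returns just the captured substring from each match — 2 in all.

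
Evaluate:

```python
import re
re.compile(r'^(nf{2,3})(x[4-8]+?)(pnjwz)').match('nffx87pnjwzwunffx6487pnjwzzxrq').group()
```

'nffx87pnjwz'

The pattern matches anchored at the start of the string; then a literal 'n', then 2 to 3 of a literal 'f' (captured); then the literal 'x', then one or more of a character in [4-8] (lazy) (captured); then the literal 'pn', then the literal 'jwz' (captured).
With `match`, the pattern is implicitly anchored at the beginning.
The match spans [0:11] → 'nffx87pnjwz'.
Captured: group 1 = 'nff', group 2 = 'x87', group 3 = 'pnjwz'.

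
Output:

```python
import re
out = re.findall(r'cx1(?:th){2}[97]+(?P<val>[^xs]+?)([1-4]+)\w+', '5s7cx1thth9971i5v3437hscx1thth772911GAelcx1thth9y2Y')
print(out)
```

The pattern matches the literal 'cx1', then the literal 'th' repeated 2 times, then one or more of one of [97]; then one or more of any character except [xs] (lazy) (captured as 'val'); then one or more of a character in [1-4] (captured); then one or more of a word character.
The `?` after the quantifier makes it lazy — it takes as little as possible before letting the rest of the pattern try.
Matches: at [3:51] match 'cx1thth9971i5v3437hscx1thth772911GAelcx1thth9y2Y', groups = ('1i5v', '343').
`findall` packs the 2 group values into a tuple for every match.

[('1i5v', '343')]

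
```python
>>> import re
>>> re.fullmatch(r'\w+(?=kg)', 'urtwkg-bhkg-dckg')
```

None

`re.fullmatch` is like wrapping the pattern in `^…$` (in single-line mode).
Here the pattern can't cover the whole string, so the call returns None.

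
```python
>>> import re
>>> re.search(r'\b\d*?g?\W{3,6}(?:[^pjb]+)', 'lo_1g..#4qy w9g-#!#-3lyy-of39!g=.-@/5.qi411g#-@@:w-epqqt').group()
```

Pattern: a word boundary (`\b`, zero-width); then zero or more of a digit (lazy), then optionally a literal 'g', then 3 to 6 of a non-word character; then one or more of any character except [pjb] (non-capturing group).
The match spans [5:52] → '..#4qy w9g-#!#-3lyy-of39!g=.-@/5.qi411g#-@@:w-e'.

'..#4qy w9g-#!#-3lyy-of39!g=.-@/5.qi411g#-@@:w-e'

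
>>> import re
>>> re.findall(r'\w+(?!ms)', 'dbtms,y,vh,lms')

['dbtms', 'y', 'vh', 'lms']

`(?!…)`/`(?<!…)` only lets a position through if the neighbouring text does NOT match; no characters are consumed.
`findall` yields the raw match text (4 of them) because the pattern has no groups.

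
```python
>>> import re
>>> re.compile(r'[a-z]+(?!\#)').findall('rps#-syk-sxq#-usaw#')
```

['rp', 'syk', 'sx', 'usa']

Because the assertion is negative and zero-width, positions next to the forbidden text are skipped.
Walking the string: at [0:2] → 'rp'; at [5:8] → 'syk'; at [9:11] → 'sx'; at [14:17] → 'usa'.
With no groups in the pattern, `findall` gives back each whole match — 4 here.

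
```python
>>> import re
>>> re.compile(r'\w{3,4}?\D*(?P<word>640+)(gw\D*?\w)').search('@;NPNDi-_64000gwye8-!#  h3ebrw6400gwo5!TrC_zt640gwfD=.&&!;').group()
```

'NPNDi-_64000gwy'

Pattern: 3 to 4 of a word character (lazy), then zero or more of a non-digit; then the literal '64', then one or more of the literal '0' (captured as 'word'); then the literal 'gw', then zero or more of a non-digit (lazy), then a word character (captured).
`re.search` tries every starting position until one works.
The match spans [2:17] → 'NPNDi-_64000gwy'.
Captured: group 1 = '64000', group 2 = 'gwy'.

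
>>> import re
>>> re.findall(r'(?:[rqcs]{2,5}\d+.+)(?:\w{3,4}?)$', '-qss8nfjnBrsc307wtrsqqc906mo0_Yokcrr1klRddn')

With no groups in the pattern, `findall` gives back each whole match — 1 here.

['qss8nfjnBrsc307wtrsqqc906mo0_Yokcrr1klRddn']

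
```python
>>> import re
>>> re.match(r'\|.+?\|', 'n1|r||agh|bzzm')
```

None

`re.match` won't scan ahead — the pattern has to work from the very first character.
Here the pattern fails at index 0, so the call returns None.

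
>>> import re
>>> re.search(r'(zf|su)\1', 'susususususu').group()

`\1` has to match the exact text group 1 already captured.
`re.search` tries every starting position until one works.
The match spans [0:4] → 'susu'.
Captured: group 1 = 'su'.

'susu'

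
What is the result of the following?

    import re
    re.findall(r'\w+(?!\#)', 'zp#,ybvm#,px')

['z', 'ybv', 'px']

Because the assertion is negative and zero-width, positions next to the forbidden text are skipped.
Scanning left to right: at [0:1] → 'z'; at [4:7] → 'ybv'; at [10:12] → 'px'.
No capturing groups, so `findall` returns the 3 full match strings.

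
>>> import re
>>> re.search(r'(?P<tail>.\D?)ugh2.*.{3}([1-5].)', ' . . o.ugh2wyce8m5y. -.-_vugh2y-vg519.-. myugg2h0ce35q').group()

'o.ugh2wyce8m5y. -.-_vugh2y-vg519.-. myugg2h0ce35q'

The pattern matches any character, then optionally a non-digit (captured as 'tail'); then the literal 'u', then the literal 'gh', then a literal '2'; then zero or more of any character, then exactly 3 of any character; then a character in [1-5], then any character (captured).
`re.search` scans for the first position where the pattern succeeds.
The match spans [5:54] → 'o.ugh2wyce8m5y. -.-_vugh2y-vg519.-. myugg2h0ce35q'.
Captured: group 1 = 'o.', group 2 = '5q'.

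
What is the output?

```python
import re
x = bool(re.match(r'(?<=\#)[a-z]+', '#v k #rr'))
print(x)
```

False

The lookaround is zero-width — it requires the adjacent text to match without consuming it, so the asserted text isn't part of the match.
`match` is anchored at position 0; if the pattern doesn't fit there, it returns None.
Here the string doesn't start with a match, so the call returns None, and `bool(None)` is False.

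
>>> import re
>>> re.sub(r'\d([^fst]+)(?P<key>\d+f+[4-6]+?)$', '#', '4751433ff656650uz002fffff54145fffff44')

The pattern matches a digit; then one or more of any character except [fst] (captured); then one or more of a digit, then one or more of a literal 'f', then one or more of a character in [4-6] (lazy) (captured as 'key'); then anchored at the end.
Matches: at [25:37] → '54145fffff44'.
Every occurrence is swapped for '#'.

'4751433ff656650uz002fffff#'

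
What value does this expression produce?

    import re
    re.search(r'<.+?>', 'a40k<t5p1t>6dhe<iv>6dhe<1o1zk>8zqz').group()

'<t5p1t>'

Because the quantifier is non-greedy, it stops expanding at the earliest point where the rest of the pattern can succeed.
The match spans [4:11] → '<t5p1t>'.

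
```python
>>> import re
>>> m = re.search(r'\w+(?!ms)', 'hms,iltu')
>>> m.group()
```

A negative assertion filters positions out without eating any characters.
`search` walks the string left to right and returns the first match it finds.
The match spans [0:3] → 'hms'.

'hms'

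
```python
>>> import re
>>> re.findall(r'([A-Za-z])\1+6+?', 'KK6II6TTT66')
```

['K', 'I', 'T']

After group 1 captures some text, `\1` only succeeds where that same text appears again.
Matches: at [0:3] match 'KK6', group 1 = 'K'; at [3:6] match 'II6', group 1 = 'I'; at [6:10] match 'TTT6', group 1 = 'T'.
Because there's exactly one group, `findall` drops the full match and keeps group 1 from each hit.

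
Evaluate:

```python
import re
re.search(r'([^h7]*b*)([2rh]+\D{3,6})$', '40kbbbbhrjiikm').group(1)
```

The match spans [0:14] → '40kbbbbhrjiikm'.
Captured: group 1 = '40kbbbb', group 2 = 'hrjiikm'.

'40kbbbb'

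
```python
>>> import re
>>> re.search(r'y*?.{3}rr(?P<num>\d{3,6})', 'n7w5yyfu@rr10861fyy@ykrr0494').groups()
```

This matches zero or more of the literal 'y' (lazy), then exactly 3 of any character, then the literal 'rr'; then 3 to 6 of a digit (captured as 'num').
`re.search` tries every starting position until one works.
The match spans [4:16] → 'yyfu@rr10861'.
Captured: group 1 = '10861'.

('10861',)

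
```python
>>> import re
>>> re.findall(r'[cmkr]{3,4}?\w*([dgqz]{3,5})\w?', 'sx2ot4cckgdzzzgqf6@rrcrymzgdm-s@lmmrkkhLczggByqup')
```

['zgq', 'zgd', 'zgg']

Pattern: 3 to 4 of one of [cmkr] (lazy), then zero or more of a word character; then 3 to 5 of one of [dgqz] (captured); then optionally a word character.
Scanning left to right: at [6:17] match 'cckgdzzzgqf', group 1 = 'zgq'; at [19:29] match 'rrcrymzgdm', group 1 = 'zgd'; at [33:45] match 'mmrkkhLczggB', group 1 = 'zgg'.
With a single group, `findall` returns only what that group captured — 3 items.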